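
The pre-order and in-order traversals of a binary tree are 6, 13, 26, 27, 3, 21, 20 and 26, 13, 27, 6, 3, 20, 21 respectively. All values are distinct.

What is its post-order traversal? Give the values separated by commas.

The first element of pre-order is the root; it splits in-order into left and right subtrees.
Root 6: left subtree has 3 nodes {26, 13, 27}, right has 3 {3, 20, 21}.
  Root 13: left subtree has 1 node {26}, right has 1 {27}.
  Root 3: left subtree has 0 nodes { }, right has 2 {20, 21}.
    Root 21: left subtree has 1 node {20}, right has 0 { }.

26, 27, 13, 20, 21, 3, 6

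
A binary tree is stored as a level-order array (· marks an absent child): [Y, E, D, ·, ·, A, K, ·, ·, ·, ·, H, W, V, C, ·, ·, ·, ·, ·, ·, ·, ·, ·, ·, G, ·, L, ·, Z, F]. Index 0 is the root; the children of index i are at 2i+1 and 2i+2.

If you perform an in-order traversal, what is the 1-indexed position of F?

In-order visits the left subtree, then the node, then the right subtree.
At Y: go left to E.
  E is a leaf — visit E.
Visit Y.
At Y: go right to D.
  At D: go left to A.
    At A: go left to H.
      H is a leaf — visit H.
    Visit A.
    At A: go right to W.
      At W: go left to G.
        G is a leaf — visit G.
      Visit W.
      At W: no right child.
  Visit D.
  At D: go right to K.
    At K: go left to V.
      At V: go left to L.
        L is a leaf — visit L.
      Visit V.
      At V: no right child.
    Visit K.
    At K: go right to C.
      At C: go left to Z.
        Z is a leaf — visit Z.
      Visit C.
      At C: go right to F.
        F is a leaf — visit F.
Full in-order sequence: E, Y, H, A, G, W, D, L, V, K, Z, C, F.

13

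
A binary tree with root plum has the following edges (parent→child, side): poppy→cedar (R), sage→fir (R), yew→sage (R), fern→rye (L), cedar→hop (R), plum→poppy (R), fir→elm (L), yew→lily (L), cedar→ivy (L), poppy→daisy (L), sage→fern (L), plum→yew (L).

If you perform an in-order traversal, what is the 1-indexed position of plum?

8

In-order visits the left subtree, then the node, then the right subtree.
At plum: go left to yew.
  At yew: go left to lily.
    lily is a leaf — visit lily.
  Visit yew.
  At yew: go right to sage.
    At sage: go left to fern.
      At fern: go left to rye.
        rye is a leaf — visit rye.
      Visit fern.
      At fern: no right child.
    Visit sage.
    At sage: go right to fir.
      At fir: go left to elm.
        elm is a leaf — visit elm.
      Visit fir.
      At fir: no right child.
Visit plum.
At plum: go right to poppy.
  At poppy: go left to daisy.
    daisy is a leaf — visit daisy.
  Visit poppy.
  At poppy: go right to cedar.
    At cedar: go left to ivy.
      ivy is a leaf — visit ivy.
    Visit cedar.
    At cedar: go right to hop.
      hop is a leaf — visit hop.
Full in-order sequence: lily, yew, rye, fern, sage, elm, fir, plum, daisy, poppy, ivy, cedar, hop.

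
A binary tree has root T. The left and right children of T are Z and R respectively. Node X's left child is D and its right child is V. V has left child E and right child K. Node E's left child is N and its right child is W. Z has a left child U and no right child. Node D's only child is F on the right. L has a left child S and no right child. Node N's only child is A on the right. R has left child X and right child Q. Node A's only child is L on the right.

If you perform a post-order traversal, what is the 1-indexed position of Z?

2

Post-order visits the left subtree, then the right subtree, then the node.
At T: go left to Z.
  At Z: go left to U.
    U is a leaf — visit U.
  At Z: no right child.
  Visit Z.
At T: go right to R.
  At R: go left to X.
    At X: go left to D.
      At D: no left child.
      At D: go right to F.
        F is a leaf — visit F.
      Visit D.
    At X: go right to V.
      At V: go left to E.
        At E: go left to N.
          At N: no left child.
          At N: go right to A.
            At A: no left child.
            At A: go right to L.
              At L: go left to S.
                S is a leaf — visit S.
              At L: no right child.
              Visit L.
            Visit A.
          Visit N.
        At E: go right to W.
          W is a leaf — visit W.
        Visit E.
      At V: go right to K.
        K is a leaf — visit K.
      Visit V.
    Visit X.
  At R: go right to Q.
    Q is a leaf — visit Q.
  Visit R.
Visit T.
Full post-order sequence: U, Z, F, D, S, L, A, N, W, E, K, V, X, Q, R, T.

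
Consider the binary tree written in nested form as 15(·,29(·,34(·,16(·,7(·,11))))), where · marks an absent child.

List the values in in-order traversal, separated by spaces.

15 29 34 16 7 11

In-order visits the left subtree, then the node, then the right subtree.
At 15: no left child.
Visit 15.
At 15: go right to 29.
  At 29: no left child.
  Visit 29.
  At 29: go right to 34.
    At 34: no left child.
    Visit 34.
    At 34: go right to 16.
      At 16: no left child.
      Visit 16.
      At 16: go right to 7.
        At 7: no left child.
        Visit 7.
        At 7: go right to 11.
          11 is a leaf — visit 11.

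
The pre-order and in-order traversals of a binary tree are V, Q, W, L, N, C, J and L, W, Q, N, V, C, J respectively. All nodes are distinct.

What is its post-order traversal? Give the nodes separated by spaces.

L W N Q J C V

The first element of pre-order is the root; it splits in-order into left and right subtrees.
Root V: left subtree has 4 nodes {L, W, Q, N}, right has 2 {C, J}.
  Root Q: left subtree has 2 nodes {L, W}, right has 1 {N}.
    Root W: left subtree has 1 node {L}, right has 0 { }.
  Root C: left subtree has 0 nodes { }, right has 1 {J}.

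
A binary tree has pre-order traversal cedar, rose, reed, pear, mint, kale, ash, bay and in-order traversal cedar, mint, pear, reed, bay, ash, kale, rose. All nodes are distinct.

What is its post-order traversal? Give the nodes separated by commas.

mint, pear, bay, ash, kale, reed, rose, cedar

The first element of pre-order is the root; it splits in-order into left and right subtrees.
Root cedar: left subtree has 0 nodes { }, right has 7 {mint, pear, reed, bay, ash, kale, rose}.
  Root rose: left subtree has 6 nodes {mint, pear, reed, bay, ash, kale}, right has 0 { }.
    Root reed: left subtree has 2 nodes {mint, pear}, right has 3 {bay, ash, kale}.
      Root pear: left subtree has 1 node {mint}, right has 0 { }.
      Root kale: left subtree has 2 nodes {bay, ash}, right has 0 { }.
        Root ash: left subtree has 1 node {bay}, right has 0 { }.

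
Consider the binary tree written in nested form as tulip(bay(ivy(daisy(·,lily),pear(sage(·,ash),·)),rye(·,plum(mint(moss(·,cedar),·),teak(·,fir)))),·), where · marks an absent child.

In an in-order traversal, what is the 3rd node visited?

In-order visits the left subtree, then the node, then the right subtree.
At tulip: go left to bay.
  At bay: go left to ivy.
    At ivy: go left to daisy.
      At daisy: no left child.
      Visit daisy.
      At daisy: go right to lily.
        lily is a leaf — visit lily.
    Visit ivy.
    At ivy: go right to pear.
      At pear: go left to sage.
        At sage: no left child.
        Visit sage.
        At sage: go right to ash.
          ash is a leaf — visit ash.
      Visit pear.
      At pear: no right child.
  Visit bay.
  At bay: go right to rye.
    At rye: no left child.
    Visit rye.
    At rye: go right to plum.
      At plum: go left to mint.
        At mint: go left to moss.
          At moss: no left child.
          Visit moss.
          At moss: go right to cedar.
            cedar is a leaf — visit cedar.
        Visit mint.
        At mint: no right child.
      Visit plum.
      At plum: go right to teak.
        At teak: no left child.
        Visit teak.
        At teak: go right to fir.
          fir is a leaf — visit fir.
Visit tulip.
At tulip: no right child.
Full in-order sequence: daisy, lily, ivy, sage, ash, pear, bay, rye, moss, cedar, mint, plum, teak, fir, tulip.

ivy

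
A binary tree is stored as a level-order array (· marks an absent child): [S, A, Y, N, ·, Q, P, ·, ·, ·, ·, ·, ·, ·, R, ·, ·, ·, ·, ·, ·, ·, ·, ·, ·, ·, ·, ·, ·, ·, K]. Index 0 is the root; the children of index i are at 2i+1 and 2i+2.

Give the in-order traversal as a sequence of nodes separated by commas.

N, A, S, Q, Y, P, R, K

In-order visits the left subtree, then the node, then the right subtree.
At S: go left to A.
  At A: go left to N.
    N is a leaf — visit N.
  Visit A.
  At A: no right child.
Visit S.
At S: go right to Y.
  At Y: go left to Q.
    Q is a leaf — visit Q.
  Visit Y.
  At Y: go right to P.
    At P: no left child.
    Visit P.
    At P: go right to R.
      At R: no left child.
      Visit R.
      At R: go right to K.
        K is a leaf — visit K.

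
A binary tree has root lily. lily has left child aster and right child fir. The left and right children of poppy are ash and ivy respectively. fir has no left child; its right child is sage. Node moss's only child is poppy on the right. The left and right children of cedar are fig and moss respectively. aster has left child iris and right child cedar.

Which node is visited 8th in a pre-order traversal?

Pre-order visits the node, then its left subtree, then its right subtree.
Visit lily.
At lily: go left to aster.
  Visit aster.
  At aster: go left to iris.
    iris is a leaf — visit iris.
  At aster: go right to cedar.
    Visit cedar.
    At cedar: go left to fig.
      fig is a leaf — visit fig.
    At cedar: go right to moss.
      Visit moss.
      At moss: no left child.
      At moss: go right to poppy.
        Visit poppy.
        At poppy: go left to ash.
          ash is a leaf — visit ash.
        At poppy: go right to ivy.
          ivy is a leaf — visit ivy.
At lily: go right to fir.
  Visit fir.
  At fir: no left child.
  At fir: go right to sage.
    sage is a leaf — visit sage.
Full pre-order sequence: lily, aster, iris, cedar, fig, moss, poppy, ash, ivy, fir, sage.

ash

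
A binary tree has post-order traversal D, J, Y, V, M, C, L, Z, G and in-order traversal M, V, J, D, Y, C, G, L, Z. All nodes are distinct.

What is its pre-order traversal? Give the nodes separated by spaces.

The last element of post-order is the root; it splits in-order into left and right subtrees.
Root G: left subtree has 6 nodes {M, V, J, D, Y, C}, right has 2 {L, Z}.
  Root C: left subtree has 5 nodes {M, V, J, D, Y}, right has 0 { }.
    Root M: left subtree has 0 nodes { }, right has 4 {V, J, D, Y}.
      Root V: left subtree has 0 nodes { }, right has 3 {J, D, Y}.
        Root Y: left subtree has 2 nodes {J, D}, right has 0 { }.
          Root J: left subtree has 0 nodes { }, right has 1 {D}.
  Root Z: left subtree has 1 node {L}, right has 0 { }.

G C M V Y J D Z L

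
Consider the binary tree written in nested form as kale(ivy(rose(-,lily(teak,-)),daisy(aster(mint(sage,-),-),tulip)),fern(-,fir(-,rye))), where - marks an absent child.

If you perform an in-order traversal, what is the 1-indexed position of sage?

5

In-order visits the left subtree, then the node, then the right subtree.
At kale: go left to ivy.
  At ivy: go left to rose.
    At rose: no left child.
    Visit rose.
    At rose: go right to lily.
      At lily: go left to teak.
        teak is a leaf — visit teak.
      Visit lily.
      At lily: no right child.
  Visit ivy.
  At ivy: go right to daisy.
    At daisy: go left to aster.
      At aster: go left to mint.
        At mint: go left to sage.
          sage is a leaf — visit sage.
        Visit mint.
        At mint: no right child.
      Visit aster.
      At aster: no right child.
    Visit daisy.
    At daisy: go right to tulip.
      tulip is a leaf — visit tulip.
Visit kale.
At kale: go right to fern.
  At fern: no left child.
  Visit fern.
  At fern: go right to fir.
    At fir: no left child.
    Visit fir.
    At fir: go right to rye.
      rye is a leaf — visit rye.
Full in-order sequence: rose, teak, lily, ivy, sage, mint, aster, daisy, tulip, kale, fern, fir, rye.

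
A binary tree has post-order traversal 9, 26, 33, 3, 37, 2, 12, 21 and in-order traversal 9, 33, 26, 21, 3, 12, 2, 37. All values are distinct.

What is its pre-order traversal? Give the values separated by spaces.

21 33 9 26 12 3 2 37

The last element of post-order is the root; it splits in-order into left and right subtrees.
Root 21: left subtree has 3 nodes {9, 33, 26}, right has 4 {3, 12, 2, 37}.
  Root 33: left subtree has 1 node {9}, right has 1 {26}.
  Root 12: left subtree has 1 node {3}, right has 2 {2, 37}.
    Root 2: left subtree has 0 nodes { }, right has 1 {37}.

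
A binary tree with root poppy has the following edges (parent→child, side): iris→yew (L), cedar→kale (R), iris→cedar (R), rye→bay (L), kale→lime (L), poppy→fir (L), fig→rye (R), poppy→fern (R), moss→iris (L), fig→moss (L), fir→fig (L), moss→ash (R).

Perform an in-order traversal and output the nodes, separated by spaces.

yew iris cedar lime kale moss ash fig bay rye fir poppy fern

In-order visits the left subtree, then the node, then the right subtree.
At poppy: go left to fir.
  At fir: go left to fig.
    At fig: go left to moss.
      At moss: go left to iris.
        At iris: go left to yew.
          yew is a leaf — visit yew.
        Visit iris.
        At iris: go right to cedar.
          At cedar: no left child.
          Visit cedar.
          At cedar: go right to kale.
            At kale: go left to lime.
              lime is a leaf — visit lime.
            Visit kale.
            At kale: no right child.
      Visit moss.
      At moss: go right to ash.
        ash is a leaf — visit ash.
    Visit fig.
    At fig: go right to rye.
      At rye: go left to bay.
        bay is a leaf — visit bay.
      Visit rye.
      At rye: no right child.
  Visit fir.
  At fir: no right child.
Visit poppy.
At poppy: go right to fern.
  fern is a leaf — visit fern.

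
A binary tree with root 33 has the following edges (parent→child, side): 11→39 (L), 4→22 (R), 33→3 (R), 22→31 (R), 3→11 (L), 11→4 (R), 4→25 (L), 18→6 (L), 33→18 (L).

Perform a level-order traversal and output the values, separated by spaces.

33 18 3 6 11 39 4 25 22 31

Level-order visits nodes level by level from the root, left to right within each level.
Level 0: 33
Level 1: 18, 3
Level 2: 6, 11
Level 3: 39, 4
Level 4: 25, 22
Level 5: 31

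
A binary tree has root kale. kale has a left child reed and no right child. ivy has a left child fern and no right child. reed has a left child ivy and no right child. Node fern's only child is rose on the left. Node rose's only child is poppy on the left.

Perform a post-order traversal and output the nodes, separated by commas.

poppy, rose, fern, ivy, reed, kale

Post-order visits the left subtree, then the right subtree, then the node.
At kale: go left to reed.
  At reed: go left to ivy.
    At ivy: go left to fern.
      At fern: go left to rose.
        At rose: go left to poppy.
          poppy is a leaf — visit poppy.
        At rose: no right child.
        Visit rose.
      At fern: no right child.
      Visit fern.
    At ivy: no right child.
    Visit ivy.
  At reed: no right child.
  Visit reed.
At kale: no right child.
Visit kale.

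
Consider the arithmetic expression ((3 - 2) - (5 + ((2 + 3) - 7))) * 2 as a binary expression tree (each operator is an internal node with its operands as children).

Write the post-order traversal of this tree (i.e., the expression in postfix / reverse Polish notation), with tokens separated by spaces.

3 2 - 5 2 3 + 7 - + - 2 *

Post-order on an expression tree gives postfix notation: for each operator, emit left operand, right operand, then the operator.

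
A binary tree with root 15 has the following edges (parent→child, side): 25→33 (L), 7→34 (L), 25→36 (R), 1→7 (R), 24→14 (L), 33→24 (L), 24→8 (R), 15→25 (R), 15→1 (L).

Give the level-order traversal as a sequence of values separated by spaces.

15 1 25 7 33 36 34 24 14 8

Level-order visits nodes level by level from the root, left to right within each level.
Level 0: 15
Level 1: 1, 25
Level 2: 7, 33, 36
Level 3: 34, 24
Level 4: 14, 8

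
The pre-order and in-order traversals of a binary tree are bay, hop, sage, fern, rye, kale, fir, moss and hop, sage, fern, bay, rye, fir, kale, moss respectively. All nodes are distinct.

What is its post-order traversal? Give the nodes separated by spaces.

The first element of pre-order is the root; it splits in-order into left and right subtrees.
Root bay: left subtree has 3 nodes {hop, sage, fern}, right has 4 {rye, fir, kale, moss}.
  Root hop: left subtree has 0 nodes { }, right has 2 {sage, fern}.
    Root sage: left subtree has 0 nodes { }, right has 1 {fern}.
  Root rye: left subtree has 0 nodes { }, right has 3 {fir, kale, moss}.
    Root kale: left subtree has 1 node {fir}, right has 1 {moss}.

fern sage hop fir moss kale rye bay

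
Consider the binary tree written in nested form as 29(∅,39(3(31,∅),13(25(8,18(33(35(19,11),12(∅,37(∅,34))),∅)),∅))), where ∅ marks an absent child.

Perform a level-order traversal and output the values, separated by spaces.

Level-order visits nodes level by level from the root, left to right within each level.
Level 0: 29
Level 1: 39
Level 2: 3, 13
Level 3: 31, 25
Level 4: 8, 18
Level 5: 33
Level 6: 35, 12
Level 7: 19, 11, 37
Level 8: 34

29 39 3 13 31 25 8 18 33 35 12 19 11 37 34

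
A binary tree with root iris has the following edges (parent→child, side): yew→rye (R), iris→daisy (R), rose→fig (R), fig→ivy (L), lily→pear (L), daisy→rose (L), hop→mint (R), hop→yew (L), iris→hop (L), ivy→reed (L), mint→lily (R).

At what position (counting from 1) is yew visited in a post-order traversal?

Post-order visits the left subtree, then the right subtree, then the node.
At iris: go left to hop.
  At hop: go left to yew.
    At yew: no left child.
    At yew: go right to rye.
      rye is a leaf — visit rye.
    Visit yew.
  At hop: go right to mint.
    At mint: no left child.
    At mint: go right to lily.
      At lily: go left to pear.
        pear is a leaf — visit pear.
      At lily: no right child.
      Visit lily.
    Visit mint.
  Visit hop.
At iris: go right to daisy.
  At daisy: go left to rose.
    At rose: no left child.
    At rose: go right to fig.
      At fig: go left to ivy.
        At ivy: go left to reed.
          reed is a leaf — visit reed.
        At ivy: no right child.
        Visit ivy.
      At fig: no right child.
      Visit fig.
    Visit rose.
  At daisy: no right child.
  Visit daisy.
Visit iris.
Full post-order sequence: rye, yew, pear, lily, mint, hop, reed, ivy, fig, rose, daisy, iris.

2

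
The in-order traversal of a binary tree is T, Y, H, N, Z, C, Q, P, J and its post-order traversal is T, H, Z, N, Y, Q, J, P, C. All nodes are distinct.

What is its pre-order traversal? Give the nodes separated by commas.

C, Y, T, N, H, Z, P, Q, J

The last element of post-order is the root; it splits in-order into left and right subtrees.
Root C: left subtree has 5 nodes {T, Y, H, N, Z}, right has 3 {Q, P, J}.
  Root Y: left subtree has 1 node {T}, right has 3 {H, N, Z}.
    Root N: left subtree has 1 node {H}, right has 1 {Z}.
  Root P: left subtree has 1 node {Q}, right has 1 {J}.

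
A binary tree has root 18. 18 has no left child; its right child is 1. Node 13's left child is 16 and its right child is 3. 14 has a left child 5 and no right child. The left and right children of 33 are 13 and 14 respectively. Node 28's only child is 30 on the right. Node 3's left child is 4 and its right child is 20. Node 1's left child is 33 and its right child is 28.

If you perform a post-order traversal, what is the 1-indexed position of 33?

Post-order visits the left subtree, then the right subtree, then the node.
At 18: no left child.
At 18: go right to 1.
  At 1: go left to 33.
    At 33: go left to 13.
      At 13: go left to 16.
        16 is a leaf — visit 16.
      At 13: go right to 3.
        At 3: go left to 4.
          4 is a leaf — visit 4.
        At 3: go right to 20.
          20 is a leaf — visit 20.
        Visit 3.
      Visit 13.
    At 33: go right to 14.
      At 14: go left to 5.
        5 is a leaf — visit 5.
      At 14: no right child.
      Visit 14.
    Visit 33.
  At 1: go right to 28.
    At 28: no left child.
    At 28: go right to 30.
      30 is a leaf — visit 30.
    Visit 28.
  Visit 1.
Visit 18.
Full post-order sequence: 16, 4, 20, 3, 13, 5, 14, 33, 30, 28, 1, 18.

8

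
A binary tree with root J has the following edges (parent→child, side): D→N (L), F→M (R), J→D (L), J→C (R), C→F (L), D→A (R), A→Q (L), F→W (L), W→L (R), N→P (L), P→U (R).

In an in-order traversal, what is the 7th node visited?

J

In-order visits the left subtree, then the node, then the right subtree.
At J: go left to D.
  At D: go left to N.
    At N: go left to P.
      At P: no left child.
      Visit P.
      At P: go right to U.
        U is a leaf — visit U.
    Visit N.
    At N: no right child.
  Visit D.
  At D: go right to A.
    At A: go left to Q.
      Q is a leaf — visit Q.
    Visit A.
    At A: no right child.
Visit J.
At J: go right to C.
  At C: go left to F.
    At F: go left to W.
      At W: no left child.
      Visit W.
      At W: go right to L.
        L is a leaf — visit L.
    Visit F.
    At F: go right to M.
      M is a leaf — visit M.
  Visit C.
  At C: no right child.
Full in-order sequence: P, U, N, D, Q, A, J, W, L, F, M, C.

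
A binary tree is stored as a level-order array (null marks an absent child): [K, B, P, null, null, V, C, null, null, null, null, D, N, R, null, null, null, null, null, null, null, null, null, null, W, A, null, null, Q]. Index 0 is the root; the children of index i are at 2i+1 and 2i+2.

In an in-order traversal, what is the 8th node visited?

P

In-order visits the left subtree, then the node, then the right subtree.
At K: go left to B.
  B is a leaf — visit B.
Visit K.
At K: go right to P.
  At P: go left to V.
    At V: go left to D.
      At D: no left child.
      Visit D.
      At D: go right to W.
        W is a leaf — visit W.
    Visit V.
    At V: go right to N.
      At N: go left to A.
        A is a leaf — visit A.
      Visit N.
      At N: no right child.
  Visit P.
  At P: go right to C.
    At C: go left to R.
      At R: no left child.
      Visit R.
      At R: go right to Q.
        Q is a leaf — visit Q.
    Visit C.
    At C: no right child.
Full in-order sequence: B, K, D, W, V, A, N, P, R, Q, C.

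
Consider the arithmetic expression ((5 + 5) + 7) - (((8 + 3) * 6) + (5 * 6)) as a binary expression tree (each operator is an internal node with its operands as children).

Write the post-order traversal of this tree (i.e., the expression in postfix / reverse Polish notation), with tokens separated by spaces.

Post-order on an expression tree gives postfix notation: for each operator, emit left operand, right operand, then the operator.

5 5 + 7 + 8 3 + 6 * 5 6 * + -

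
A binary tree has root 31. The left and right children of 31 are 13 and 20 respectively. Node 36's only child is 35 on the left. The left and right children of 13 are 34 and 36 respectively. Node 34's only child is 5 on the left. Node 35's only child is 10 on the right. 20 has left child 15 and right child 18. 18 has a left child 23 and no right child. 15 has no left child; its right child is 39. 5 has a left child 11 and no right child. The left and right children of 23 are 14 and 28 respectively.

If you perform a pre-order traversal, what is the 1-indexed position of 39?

Pre-order visits the node, then its left subtree, then its right subtree.
Visit 31.
At 31: go left to 13.
  Visit 13.
  At 13: go left to 34.
    Visit 34.
    At 34: go left to 5.
      Visit 5.
      At 5: go left to 11.
        11 is a leaf — visit 11.
      At 5: no right child.
    At 34: no right child.
  At 13: go right to 36.
    Visit 36.
    At 36: go left to 35.
      Visit 35.
      At 35: no left child.
      At 35: go right to 10.
        10 is a leaf — visit 10.
    At 36: no right child.
At 31: go right to 20.
  Visit 20.
  At 20: go left to 15.
    Visit 15.
    At 15: no left child.
    At 15: go right to 39.
      39 is a leaf — visit 39.
  At 20: go right to 18.
    Visit 18.
    At 18: go left to 23.
      Visit 23.
      At 23: go left to 14.
        14 is a leaf — visit 14.
      At 23: go right to 28.
        28 is a leaf — visit 28.
    At 18: no right child.
Full pre-order sequence: 31, 13, 34, 5, 11, 36, 35, 10, 20, 15, 39, 18, 23, 14, 28.

11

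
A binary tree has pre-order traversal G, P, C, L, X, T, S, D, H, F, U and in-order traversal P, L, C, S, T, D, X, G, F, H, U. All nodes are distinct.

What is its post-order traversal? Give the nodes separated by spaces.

The first element of pre-order is the root; it splits in-order into left and right subtrees.
Root G: left subtree has 7 nodes {P, L, C, S, T, D, X}, right has 3 {F, H, U}.
  Root P: left subtree has 0 nodes { }, right has 6 {L, C, S, T, D, X}.
    Root C: left subtree has 1 node {L}, right has 4 {S, T, D, X}.
      Root X: left subtree has 3 nodes {S, T, D}, right has 0 { }.
        Root T: left subtree has 1 node {S}, right has 1 {D}.
  Root H: left subtree has 1 node {F}, right has 1 {U}.

L S D T X C P F U H G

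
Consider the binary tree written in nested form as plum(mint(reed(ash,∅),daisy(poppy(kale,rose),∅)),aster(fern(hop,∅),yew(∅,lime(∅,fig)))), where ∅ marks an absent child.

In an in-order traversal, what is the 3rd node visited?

In-order visits the left subtree, then the node, then the right subtree.
At plum: go left to mint.
  At mint: go left to reed.
    At reed: go left to ash.
      ash is a leaf — visit ash.
    Visit reed.
    At reed: no right child.
  Visit mint.
  At mint: go right to daisy.
    At daisy: go left to poppy.
      At poppy: go left to kale.
        kale is a leaf — visit kale.
      Visit poppy.
      At poppy: go right to rose.
        rose is a leaf — visit rose.
    Visit daisy.
    At daisy: no right child.
Visit plum.
At plum: go right to aster.
  At aster: go left to fern.
    At fern: go left to hop.
      hop is a leaf — visit hop.
    Visit fern.
    At fern: no right child.
  Visit aster.
  At aster: go right to yew.
    At yew: no left child.
    Visit yew.
    At yew: go right to lime.
      At lime: no left child.
      Visit lime.
      At lime: go right to fig.
        fig is a leaf — visit fig.
Full in-order sequence: ash, reed, mint, kale, poppy, rose, daisy, plum, hop, fern, aster, yew, lime, fig.

mint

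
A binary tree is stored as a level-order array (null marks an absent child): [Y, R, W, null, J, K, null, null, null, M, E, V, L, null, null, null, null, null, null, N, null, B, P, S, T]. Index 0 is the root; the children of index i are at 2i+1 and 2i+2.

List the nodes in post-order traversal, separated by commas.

Post-order visits the left subtree, then the right subtree, then the node.
At Y: go left to R.
  At R: no left child.
  At R: go right to J.
    At J: go left to M.
      At M: go left to N.
        N is a leaf — visit N.
      At M: no right child.
      Visit M.
    At J: go right to E.
      At E: go left to B.
        B is a leaf — visit B.
      At E: go right to P.
        P is a leaf — visit P.
      Visit E.
    Visit J.
  Visit R.
At Y: go right to W.
  At W: go left to K.
    At K: go left to V.
      At V: go left to S.
        S is a leaf — visit S.
      At V: go right to T.
        T is a leaf — visit T.
      Visit V.
    At K: go right to L.
      L is a leaf — visit L.
    Visit K.
  At W: no right child.
  Visit W.
Visit Y.

N, M, B, P, E, J, R, S, T, V, L, K, W, Y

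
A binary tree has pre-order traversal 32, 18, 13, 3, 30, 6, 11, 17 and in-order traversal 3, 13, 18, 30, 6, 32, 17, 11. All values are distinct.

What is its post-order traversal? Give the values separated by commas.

3, 13, 6, 30, 18, 17, 11, 32

The first element of pre-order is the root; it splits in-order into left and right subtrees.
Root 32: left subtree has 5 nodes {3, 13, 18, 30, 6}, right has 2 {17, 11}.
  Root 18: left subtree has 2 nodes {3, 13}, right has 2 {30, 6}.
    Root 13: left subtree has 1 node {3}, right has 0 { }.
    Root 30: left subtree has 0 nodes { }, right has 1 {6}.
  Root 11: left subtree has 1 node {17}, right has 0 { }.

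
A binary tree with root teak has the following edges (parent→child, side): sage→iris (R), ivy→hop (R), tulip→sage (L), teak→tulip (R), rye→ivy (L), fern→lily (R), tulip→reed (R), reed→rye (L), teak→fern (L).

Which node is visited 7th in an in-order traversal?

ivy

In-order visits the left subtree, then the node, then the right subtree.
At teak: go left to fern.
  At fern: no left child.
  Visit fern.
  At fern: go right to lily.
    lily is a leaf — visit lily.
Visit teak.
At teak: go right to tulip.
  At tulip: go left to sage.
    At sage: no left child.
    Visit sage.
    At sage: go right to iris.
      iris is a leaf — visit iris.
  Visit tulip.
  At tulip: go right to reed.
    At reed: go left to rye.
      At rye: go left to ivy.
        At ivy: no left child.
        Visit ivy.
        At ivy: go right to hop.
          hop is a leaf — visit hop.
      Visit rye.
      At rye: no right child.
    Visit reed.
    At reed: no right child.
Full in-order sequence: fern, lily, teak, sage, iris, tulip, ivy, hop, rye, reed.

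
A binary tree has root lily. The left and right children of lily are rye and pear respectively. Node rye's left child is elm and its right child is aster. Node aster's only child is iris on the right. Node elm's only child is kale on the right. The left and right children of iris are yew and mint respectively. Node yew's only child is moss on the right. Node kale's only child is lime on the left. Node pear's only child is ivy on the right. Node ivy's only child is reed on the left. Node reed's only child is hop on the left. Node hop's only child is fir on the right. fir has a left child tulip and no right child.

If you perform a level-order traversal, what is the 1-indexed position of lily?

Level-order visits nodes level by level from the root, left to right within each level.
Level 0: lily
Level 1: rye, pear
Level 2: elm, aster, ivy
Level 3: kale, iris, reed
Level 4: lime, yew, mint, hop
Level 5: moss, fir
Level 6: tulip
Full level-order sequence: lily, rye, pear, elm, aster, ivy, kale, iris, reed, lime, yew, mint, hop, moss, fir, tulip.

1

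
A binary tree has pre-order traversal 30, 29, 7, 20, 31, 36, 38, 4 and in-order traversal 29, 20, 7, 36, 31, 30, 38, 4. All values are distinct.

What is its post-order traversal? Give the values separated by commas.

The first element of pre-order is the root; it splits in-order into left and right subtrees.
Root 30: left subtree has 5 nodes {29, 20, 7, 36, 31}, right has 2 {38, 4}.
  Root 29: left subtree has 0 nodes { }, right has 4 {20, 7, 36, 31}.
    Root 7: left subtree has 1 node {20}, right has 2 {36, 31}.
      Root 31: left subtree has 1 node {36}, right has 0 { }.
  Root 38: left subtree has 0 nodes { }, right has 1 {4}.

20, 36, 31, 7, 29, 4, 38, 30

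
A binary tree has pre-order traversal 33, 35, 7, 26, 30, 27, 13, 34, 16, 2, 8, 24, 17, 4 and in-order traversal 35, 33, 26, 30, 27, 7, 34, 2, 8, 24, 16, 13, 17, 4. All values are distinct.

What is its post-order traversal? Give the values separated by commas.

35, 27, 30, 26, 24, 8, 2, 16, 34, 4, 17, 13, 7, 33

The first element of pre-order is the root; it splits in-order into left and right subtrees.
Root 33: left subtree has 1 node {35}, right has 12 {26, 30, 27, 7, 34, 2, 8, 24, 16, 13, 17, 4}.
  Root 7: left subtree has 3 nodes {26, 30, 27}, right has 8 {34, 2, 8, 24, 16, 13, 17, 4}.
    Root 26: left subtree has 0 nodes { }, right has 2 {30, 27}.
      Root 30: left subtree has 0 nodes { }, right has 1 {27}.
    Root 13: left subtree has 5 nodes {34, 2, 8, 24, 16}, right has 2 {17, 4}.
      Root 34: left subtree has 0 nodes { }, right has 4 {2, 8, 24, 16}.
        Root 16: left subtree has 3 nodes {2, 8, 24}, right has 0 { }.
          Root 2: left subtree has 0 nodes { }, right has 2 {8, 24}.
            Root 8: left subtree has 0 nodes { }, right has 1 {24}.
      Root 17: left subtree has 0 nodes { }, right has 1 {4}.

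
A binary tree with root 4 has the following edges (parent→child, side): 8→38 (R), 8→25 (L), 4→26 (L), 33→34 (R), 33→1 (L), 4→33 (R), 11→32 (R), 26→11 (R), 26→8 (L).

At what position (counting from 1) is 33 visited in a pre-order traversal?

Pre-order visits the node, then its left subtree, then its right subtree.
Visit 4.
At 4: go left to 26.
  Visit 26.
  At 26: go left to 8.
    Visit 8.
    At 8: go left to 25.
      25 is a leaf — visit 25.
    At 8: go right to 38.
      38 is a leaf — visit 38.
  At 26: go right to 11.
    Visit 11.
    At 11: no left child.
    At 11: go right to 32.
      32 is a leaf — visit 32.
At 4: go right to 33.
  Visit 33.
  At 33: go left to 1.
    1 is a leaf — visit 1.
  At 33: go right to 34.
    34 is a leaf — visit 34.
Full pre-order sequence: 4, 26, 8, 25, 38, 11, 32, 33, 1, 34.

8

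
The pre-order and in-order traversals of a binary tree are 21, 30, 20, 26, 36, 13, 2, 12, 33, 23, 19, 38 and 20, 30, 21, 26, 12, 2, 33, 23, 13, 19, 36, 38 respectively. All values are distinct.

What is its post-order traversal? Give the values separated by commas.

The first element of pre-order is the root; it splits in-order into left and right subtrees.
Root 21: left subtree has 2 nodes {20, 30}, right has 9 {26, 12, 2, 33, 23, 13, 19, 36, 38}.
  Root 30: left subtree has 1 node {20}, right has 0 { }.
  Root 26: left subtree has 0 nodes { }, right has 8 {12, 2, 33, 23, 13, 19, 36, 38}.
    Root 36: left subtree has 6 nodes {12, 2, 33, 23, 13, 19}, right has 1 {38}.
      Root 13: left subtree has 4 nodes {12, 2, 33, 23}, right has 1 {19}.
        Root 2: left subtree has 1 node {12}, right has 2 {33, 23}.
          Root 33: left subtree has 0 nodes { }, right has 1 {23}.

20, 30, 12, 23, 33, 2, 19, 13, 38, 36, 26, 21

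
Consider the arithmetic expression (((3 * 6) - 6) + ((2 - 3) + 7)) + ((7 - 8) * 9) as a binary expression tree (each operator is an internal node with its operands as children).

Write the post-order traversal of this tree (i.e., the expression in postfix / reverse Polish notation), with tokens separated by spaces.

3 6 * 6 - 2 3 - 7 + + 7 8 - 9 * +

Post-order on an expression tree gives postfix notation: for each operator, emit left operand, right operand, then the operator.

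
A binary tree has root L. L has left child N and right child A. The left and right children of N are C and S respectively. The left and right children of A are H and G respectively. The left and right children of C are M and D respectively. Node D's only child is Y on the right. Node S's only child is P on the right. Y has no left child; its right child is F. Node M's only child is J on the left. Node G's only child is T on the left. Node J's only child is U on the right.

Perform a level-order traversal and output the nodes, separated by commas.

Level-order visits nodes level by level from the root, left to right within each level.
Level 0: L
Level 1: N, A
Level 2: C, S, H, G
Level 3: M, D, P, T
Level 4: J, Y
Level 5: U, F

L, N, A, C, S, H, G, M, D, P, T, J, Y, U, F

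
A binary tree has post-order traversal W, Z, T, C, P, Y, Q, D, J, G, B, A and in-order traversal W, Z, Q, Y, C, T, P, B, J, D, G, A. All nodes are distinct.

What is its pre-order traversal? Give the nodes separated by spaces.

A B Q Z W Y P C T G J D

The last element of post-order is the root; it splits in-order into left and right subtrees.
Root A: left subtree has 11 nodes {W, Z, Q, Y, C, T, P, B, J, D, G}, right has 0 { }.
  Root B: left subtree has 7 nodes {W, Z, Q, Y, C, T, P}, right has 3 {J, D, G}.
    Root Q: left subtree has 2 nodes {W, Z}, right has 4 {Y, C, T, P}.
      Root Z: left subtree has 1 node {W}, right has 0 { }.
      Root Y: left subtree has 0 nodes { }, right has 3 {C, T, P}.
        Root P: left subtree has 2 nodes {C, T}, right has 0 { }.
          Root C: left subtree has 0 nodes { }, right has 1 {T}.
    Root G: left subtree has 2 nodes {J, D}, right has 0 { }.
      Root J: left subtree has 0 nodes { }, right has 1 {D}.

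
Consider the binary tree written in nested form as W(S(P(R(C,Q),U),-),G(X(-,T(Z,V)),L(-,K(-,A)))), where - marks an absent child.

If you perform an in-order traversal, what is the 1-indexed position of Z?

In-order visits the left subtree, then the node, then the right subtree.
At W: go left to S.
  At S: go left to P.
    At P: go left to R.
      At R: go left to C.
        C is a leaf — visit C.
      Visit R.
      At R: go right to Q.
        Q is a leaf — visit Q.
    Visit P.
    At P: go right to U.
      U is a leaf — visit U.
  Visit S.
  At S: no right child.
Visit W.
At W: go right to G.
  At G: go left to X.
    At X: no left child.
    Visit X.
    At X: go right to T.
      At T: go left to Z.
        Z is a leaf — visit Z.
      Visit T.
      At T: go right to V.
        V is a leaf — visit V.
  Visit G.
  At G: go right to L.
    At L: no left child.
    Visit L.
    At L: go right to K.
      At K: no left child.
      Visit K.
      At K: go right to A.
        A is a leaf — visit A.
Full in-order sequence: C, R, Q, P, U, S, W, X, Z, T, V, G, L, K, A.

9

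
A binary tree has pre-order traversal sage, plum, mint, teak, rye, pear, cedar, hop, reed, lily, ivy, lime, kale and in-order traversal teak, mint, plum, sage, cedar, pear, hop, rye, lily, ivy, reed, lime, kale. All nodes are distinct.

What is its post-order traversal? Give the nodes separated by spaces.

teak mint plum cedar hop pear ivy lily kale lime reed rye sage

The first element of pre-order is the root; it splits in-order into left and right subtrees.
Root sage: left subtree has 3 nodes {teak, mint, plum}, right has 9 {cedar, pear, hop, rye, lily, ivy, reed, lime, kale}.
  Root plum: left subtree has 2 nodes {teak, mint}, right has 0 { }.
    Root mint: left subtree has 1 node {teak}, right has 0 { }.
  Root rye: left subtree has 3 nodes {cedar, pear, hop}, right has 5 {lily, ivy, reed, lime, kale}.
    Root pear: left subtree has 1 node {cedar}, right has 1 {hop}.
    Root reed: left subtree has 2 nodes {lily, ivy}, right has 2 {lime, kale}.
      Root lily: left subtree has 0 nodes { }, right has 1 {ivy}.
      Root lime: left subtree has 0 nodes { }, right has 1 {kale}.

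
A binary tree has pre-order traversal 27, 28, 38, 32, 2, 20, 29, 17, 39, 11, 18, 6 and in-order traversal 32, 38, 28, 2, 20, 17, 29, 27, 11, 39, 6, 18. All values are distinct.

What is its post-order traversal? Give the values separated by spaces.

The first element of pre-order is the root; it splits in-order into left and right subtrees.
Root 27: left subtree has 7 nodes {32, 38, 28, 2, 20, 17, 29}, right has 4 {11, 39, 6, 18}.
  Root 28: left subtree has 2 nodes {32, 38}, right has 4 {2, 20, 17, 29}.
    Root 38: left subtree has 1 node {32}, right has 0 { }.
    Root 2: left subtree has 0 nodes { }, right has 3 {20, 17, 29}.
      Root 20: left subtree has 0 nodes { }, right has 2 {17, 29}.
        Root 29: left subtree has 1 node {17}, right has 0 { }.
  Root 39: left subtree has 1 node {11}, right has 2 {6, 18}.
    Root 18: left subtree has 1 node {6}, right has 0 { }.

32 38 17 29 20 2 28 11 6 18 39 27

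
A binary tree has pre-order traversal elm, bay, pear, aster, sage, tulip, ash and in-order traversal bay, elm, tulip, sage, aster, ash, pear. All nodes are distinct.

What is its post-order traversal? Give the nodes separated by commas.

The first element of pre-order is the root; it splits in-order into left and right subtrees.
Root elm: left subtree has 1 node {bay}, right has 5 {tulip, sage, aster, ash, pear}.
  Root pear: left subtree has 4 nodes {tulip, sage, aster, ash}, right has 0 { }.
    Root aster: left subtree has 2 nodes {tulip, sage}, right has 1 {ash}.
      Root sage: left subtree has 1 node {tulip}, right has 0 { }.

bay, tulip, sage, ash, aster, pear, elm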